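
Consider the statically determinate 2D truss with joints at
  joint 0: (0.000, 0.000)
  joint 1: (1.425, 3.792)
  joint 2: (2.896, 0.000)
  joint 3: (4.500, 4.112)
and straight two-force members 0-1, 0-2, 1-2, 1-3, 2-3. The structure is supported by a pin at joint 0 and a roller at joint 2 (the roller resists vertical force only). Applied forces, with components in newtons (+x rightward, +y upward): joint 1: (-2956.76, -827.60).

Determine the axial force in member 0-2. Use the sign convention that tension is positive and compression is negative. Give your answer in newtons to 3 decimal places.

-1343.890

N=4 nodes, M=5 members, R=3 reactions → 2N=8, M+R=8
member 0 (0-1): L=4.0509, (cx,cy)=(0.3518,0.9361)
member 1 (0-2): L=2.8960, (cx,cy)=(1.0000,0.0000)
member 2 (1-2): L=4.0673, (cx,cy)=(0.3617,-0.9323)
member 3 (1-3): L=3.0916, (cx,cy)=(0.9946,0.1035)
member 4 (2-3): L=4.4138, (cx,cy)=(0.3634,0.9316)
solve A·x = −loads:
  F[0-1] = -4584.9782 N (compression)
  F[0-2] = -1343.8902 N (compression)
  F[1-2] = +3715.8624 N (tension)
  F[1-3] = -0.0000 N (compression)
  F[2-3] = -0.0000 N (compression)
  Rx@0 = +2956.7600 N
  Ry@0 = +4291.9315 N
  Ry@2 = -3464.3315 N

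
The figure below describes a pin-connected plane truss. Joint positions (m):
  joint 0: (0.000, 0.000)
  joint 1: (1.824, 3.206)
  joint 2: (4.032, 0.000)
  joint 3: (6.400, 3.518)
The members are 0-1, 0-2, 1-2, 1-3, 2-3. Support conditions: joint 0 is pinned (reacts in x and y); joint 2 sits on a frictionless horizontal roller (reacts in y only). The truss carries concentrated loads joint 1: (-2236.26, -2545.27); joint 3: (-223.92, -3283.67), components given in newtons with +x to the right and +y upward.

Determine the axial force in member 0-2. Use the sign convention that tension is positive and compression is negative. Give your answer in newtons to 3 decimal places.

-1641.573

N=4 nodes, M=5 members, R=3 reactions → 2N=8, M+R=8
member 0 (0-1): L=3.6886, (cx,cy)=(0.4945,0.8692)
member 1 (0-2): L=4.0320, (cx,cy)=(1.0000,0.0000)
member 2 (1-2): L=3.8928, (cx,cy)=(0.5672,-0.8236)
member 3 (1-3): L=4.5866, (cx,cy)=(0.9977,0.0680)
member 4 (2-3): L=4.2407, (cx,cy)=(0.5584,0.8296)
solve A·x = −loads:
  F[0-1] = -1655.4137 N (compression)
  F[0-2] = -1641.5729 N (compression)
  F[1-2] = -1171.0829 N (compression)
  F[1-3] = +2086.7299 N (tension)
  F[2-3] = -4129.3637 N (compression)
  Rx@0 = +2460.1800 N
  Ry@0 = +1438.8457 N
  Ry@2 = +4390.0943 N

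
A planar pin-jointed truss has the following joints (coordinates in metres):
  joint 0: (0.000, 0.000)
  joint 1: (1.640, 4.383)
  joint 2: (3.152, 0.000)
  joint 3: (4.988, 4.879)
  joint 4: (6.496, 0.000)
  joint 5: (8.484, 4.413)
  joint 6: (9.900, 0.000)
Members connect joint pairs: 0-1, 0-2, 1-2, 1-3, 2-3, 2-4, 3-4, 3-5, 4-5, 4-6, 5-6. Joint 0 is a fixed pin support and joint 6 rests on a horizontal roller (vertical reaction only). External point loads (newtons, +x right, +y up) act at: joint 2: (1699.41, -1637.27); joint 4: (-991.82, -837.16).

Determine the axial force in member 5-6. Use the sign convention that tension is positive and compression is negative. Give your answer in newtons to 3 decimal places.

-1124.355

N=7 nodes, M=11 members, R=3 reactions → 2N=14, M+R=14
member 0 (0-1): L=4.6798, (cx,cy)=(0.3504,0.9366)
member 1 (0-2): L=3.1520, (cx,cy)=(1.0000,0.0000)
member 2 (1-2): L=4.6365, (cx,cy)=(0.3261,-0.9453)
member 3 (1-3): L=3.3845, (cx,cy)=(0.9892,0.1465)
member 4 (2-3): L=5.2130, (cx,cy)=(0.3522,0.9359)
member 5 (2-4): L=3.3440, (cx,cy)=(1.0000,0.0000)
member 6 (3-4): L=5.1067, (cx,cy)=(0.2953,-0.9554)
member 7 (3-5): L=3.5269, (cx,cy)=(0.9912,-0.1321)
member 8 (4-5): L=4.8401, (cx,cy)=(0.4107,0.9118)
member 9 (4-6): L=3.4040, (cx,cy)=(1.0000,0.0000)
member 10 (5-6): L=4.6346, (cx,cy)=(0.3055,-0.9522)
solve A·x = −loads:
  F[0-1] = -1498.8918 N (compression)
  F[0-2] = +1232.8680 N (tension)
  F[1-2] = +1334.5001 N (tension)
  F[1-3] = -970.9552 N (compression)
  F[2-3] = +401.4468 N (tension)
  F[2-4] = -172.7355 N (compression)
  F[3-4] = -135.6403 N (compression)
  F[3-5] = -785.9207 N (compression)
  F[4-5] = +1060.3192 N (tension)
  F[4-6] = +343.5212 N (tension)
  F[5-6] = -1124.3555 N (compression)
  Rx@0 = -707.5900 N
  Ry@0 = +1403.8374 N
  Ry@6 = +1070.5926 N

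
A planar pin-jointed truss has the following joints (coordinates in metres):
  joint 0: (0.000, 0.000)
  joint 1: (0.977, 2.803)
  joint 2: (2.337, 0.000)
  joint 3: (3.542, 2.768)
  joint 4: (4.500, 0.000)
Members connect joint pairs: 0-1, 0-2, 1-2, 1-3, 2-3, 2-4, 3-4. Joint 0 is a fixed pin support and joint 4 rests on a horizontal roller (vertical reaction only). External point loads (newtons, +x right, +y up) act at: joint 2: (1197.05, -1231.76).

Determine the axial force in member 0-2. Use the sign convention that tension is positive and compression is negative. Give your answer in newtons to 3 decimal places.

1403.418

N=5 nodes, M=7 members, R=3 reactions → 2N=10, M+R=10
member 0 (0-1): L=2.9684, (cx,cy)=(0.3291,0.9443)
member 1 (0-2): L=2.3370, (cx,cy)=(1.0000,0.0000)
member 2 (1-2): L=3.1155, (cx,cy)=(0.4365,-0.8997)
member 3 (1-3): L=2.5652, (cx,cy)=(0.9999,-0.0136)
member 4 (2-3): L=3.0189, (cx,cy)=(0.3991,0.9169)
member 5 (2-4): L=2.1630, (cx,cy)=(1.0000,0.0000)
member 6 (3-4): L=2.9291, (cx,cy)=(0.3271,-0.9450)
solve A·x = −loads:
  F[0-1] = -627.0006 N (compression)
  F[0-2] = +1403.4176 N (tension)
  F[1-2] = +665.6130 N (tension)
  F[1-3] = -496.9709 N (compression)
  F[2-3] = +690.2861 N (tension)
  F[2-4] = +221.3970 N (tension)
  F[3-4] = -676.9232 N (compression)
  Rx@0 = -1197.0500 N
  Ry@0 = +592.0660 N
  Ry@4 = +639.6940 N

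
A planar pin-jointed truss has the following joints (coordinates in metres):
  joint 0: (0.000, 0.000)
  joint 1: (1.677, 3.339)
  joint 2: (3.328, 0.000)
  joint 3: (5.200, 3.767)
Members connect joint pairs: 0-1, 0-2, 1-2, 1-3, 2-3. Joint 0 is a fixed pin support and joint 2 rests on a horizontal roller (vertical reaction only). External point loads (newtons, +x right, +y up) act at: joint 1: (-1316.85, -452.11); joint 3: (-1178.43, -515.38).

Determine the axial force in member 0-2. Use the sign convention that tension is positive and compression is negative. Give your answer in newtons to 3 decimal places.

N=4 nodes, M=5 members, R=3 reactions → 2N=8, M+R=8
member 0 (0-1): L=3.7365, (cx,cy)=(0.4488,0.8936)
member 1 (0-2): L=3.3280, (cx,cy)=(1.0000,0.0000)
member 2 (1-2): L=3.7249, (cx,cy)=(0.4432,-0.8964)
member 3 (1-3): L=3.5489, (cx,cy)=(0.9927,0.1206)
member 4 (2-3): L=4.2065, (cx,cy)=(0.4450,0.8955)
solve A·x = −loads:
  F[0-1] = -2897.7193 N (compression)
  F[0-2] = -1194.7295 N (compression)
  F[1-2] = +2251.3366 N (tension)
  F[1-3] = -988.7908 N (compression)
  F[2-3] = -442.3486 N (compression)
  Rx@0 = +2495.2800 N
  Ry@0 = +2589.4682 N
  Ry@2 = -1621.9782 N

-1194.729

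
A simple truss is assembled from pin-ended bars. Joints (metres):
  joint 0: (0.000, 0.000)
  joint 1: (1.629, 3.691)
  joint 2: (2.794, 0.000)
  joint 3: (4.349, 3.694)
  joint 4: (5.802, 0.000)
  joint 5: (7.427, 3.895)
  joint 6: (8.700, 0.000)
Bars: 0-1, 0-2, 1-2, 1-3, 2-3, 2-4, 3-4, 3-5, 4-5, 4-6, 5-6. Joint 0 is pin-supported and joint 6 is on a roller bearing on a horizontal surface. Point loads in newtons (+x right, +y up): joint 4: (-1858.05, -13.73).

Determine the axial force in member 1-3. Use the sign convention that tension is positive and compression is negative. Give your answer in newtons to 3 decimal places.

-3.461

N=7 nodes, M=11 members, R=3 reactions → 2N=14, M+R=14
member 0 (0-1): L=4.0345, (cx,cy)=(0.4038,0.9149)
member 1 (0-2): L=2.7940, (cx,cy)=(1.0000,0.0000)
member 2 (1-2): L=3.8705, (cx,cy)=(0.3010,-0.9536)
member 3 (1-3): L=2.7200, (cx,cy)=(1.0000,0.0011)
member 4 (2-3): L=4.0079, (cx,cy)=(0.3880,0.9217)
member 5 (2-4): L=3.0080, (cx,cy)=(1.0000,0.0000)
member 6 (3-4): L=3.9695, (cx,cy)=(0.3660,-0.9306)
member 7 (3-5): L=3.0846, (cx,cy)=(0.9979,0.0652)
member 8 (4-5): L=4.2204, (cx,cy)=(0.3850,0.9229)
member 9 (4-6): L=2.8980, (cx,cy)=(1.0000,0.0000)
member 10 (5-6): L=4.0977, (cx,cy)=(0.3107,-0.9505)
solve A·x = −loads:
  F[0-1] = -4.9991 N (compression)
  F[0-2] = -1856.0315 N (compression)
  F[1-2] = +4.7919 N (tension)
  F[1-3] = -3.4608 N (compression)
  F[2-3] = -4.9581 N (compression)
  F[2-4] = -1852.6655 N (compression)
  F[3-4] = +4.4231 N (tension)
  F[3-5] = -7.0184 N (compression)
  F[4-5] = +10.4170 N (tension)
  F[4-6] = +2.9926 N (tension)
  F[5-6] = -9.6331 N (compression)
  Rx@0 = +1858.0500 N
  Ry@0 = +4.5735 N
  Ry@6 = +9.1565 N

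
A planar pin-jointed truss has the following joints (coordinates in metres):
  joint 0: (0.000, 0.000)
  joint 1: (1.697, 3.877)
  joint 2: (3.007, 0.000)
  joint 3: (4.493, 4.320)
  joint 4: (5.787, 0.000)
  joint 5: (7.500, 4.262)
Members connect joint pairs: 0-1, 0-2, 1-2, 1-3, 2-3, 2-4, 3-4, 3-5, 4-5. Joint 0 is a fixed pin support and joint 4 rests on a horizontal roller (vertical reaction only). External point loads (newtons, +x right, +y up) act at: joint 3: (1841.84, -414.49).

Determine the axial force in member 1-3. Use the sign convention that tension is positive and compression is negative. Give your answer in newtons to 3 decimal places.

955.754

N=6 nodes, M=9 members, R=3 reactions → 2N=12, M+R=12
member 0 (0-1): L=4.2321, (cx,cy)=(0.4010,0.9161)
member 1 (0-2): L=3.0070, (cx,cy)=(1.0000,0.0000)
member 2 (1-2): L=4.0923, (cx,cy)=(0.3201,-0.9474)
member 3 (1-3): L=2.8309, (cx,cy)=(0.9877,0.1565)
member 4 (2-3): L=4.5684, (cx,cy)=(0.3253,0.9456)
member 5 (2-4): L=2.7800, (cx,cy)=(1.0000,0.0000)
member 6 (3-4): L=4.5096, (cx,cy)=(0.2869,-0.9579)
member 7 (3-5): L=3.0076, (cx,cy)=(0.9998,-0.0193)
member 8 (4-5): L=4.5934, (cx,cy)=(0.3729,0.9279)
solve A·x = −loads:
  F[0-1] = +1399.7070 N (tension)
  F[0-2] = +1280.5855 N (tension)
  F[1-2] = -1195.6008 N (compression)
  F[1-3] = +955.7538 N (tension)
  F[2-3] = +1197.8272 N (tension)
  F[2-4] = +508.2374 N (tension)
  F[3-4] = -1771.2263 N (compression)
  F[3-5] = +0.0000 N (tension)
  F[4-5] = -0.0000 N (compression)
  Rx@0 = -1841.8400 N
  Ry@0 = -1282.2531 N
  Ry@4 = +1696.7431 N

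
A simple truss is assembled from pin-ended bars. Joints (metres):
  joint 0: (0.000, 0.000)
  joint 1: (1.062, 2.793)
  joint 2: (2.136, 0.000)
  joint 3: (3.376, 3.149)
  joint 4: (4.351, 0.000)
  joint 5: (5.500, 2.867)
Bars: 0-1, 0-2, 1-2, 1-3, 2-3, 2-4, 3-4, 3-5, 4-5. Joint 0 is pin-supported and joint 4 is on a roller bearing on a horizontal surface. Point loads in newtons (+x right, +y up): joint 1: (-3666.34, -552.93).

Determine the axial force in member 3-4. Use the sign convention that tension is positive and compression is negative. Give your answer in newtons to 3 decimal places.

2322.450

N=6 nodes, M=9 members, R=3 reactions → 2N=12, M+R=12
member 0 (0-1): L=2.9881, (cx,cy)=(0.3554,0.9347)
member 1 (0-2): L=2.1360, (cx,cy)=(1.0000,0.0000)
member 2 (1-2): L=2.9924, (cx,cy)=(0.3589,-0.9334)
member 3 (1-3): L=2.3412, (cx,cy)=(0.9884,0.1521)
member 4 (2-3): L=3.3843, (cx,cy)=(0.3664,0.9305)
member 5 (2-4): L=2.2150, (cx,cy)=(1.0000,0.0000)
member 6 (3-4): L=3.2965, (cx,cy)=(0.2958,-0.9553)
member 7 (3-5): L=2.1426, (cx,cy)=(0.9913,-0.1316)
member 8 (4-5): L=3.0887, (cx,cy)=(0.3720,0.9282)
solve A·x = −loads:
  F[0-1] = -2965.0601 N (compression)
  F[0-2] = -2612.5258 N (compression)
  F[1-2] = +2650.7172 N (tension)
  F[1-3] = +1680.6954 N (tension)
  F[2-3] = -2659.0106 N (compression)
  F[2-4] = -686.9096 N (compression)
  F[3-4] = +2322.4498 N (tension)
  F[3-5] = -0.0000 N (tension)
  F[4-5] = +0.0000 N (tension)
  Rx@0 = +3666.3400 N
  Ry@0 = +2771.4719 N
  Ry@4 = -2218.5419 N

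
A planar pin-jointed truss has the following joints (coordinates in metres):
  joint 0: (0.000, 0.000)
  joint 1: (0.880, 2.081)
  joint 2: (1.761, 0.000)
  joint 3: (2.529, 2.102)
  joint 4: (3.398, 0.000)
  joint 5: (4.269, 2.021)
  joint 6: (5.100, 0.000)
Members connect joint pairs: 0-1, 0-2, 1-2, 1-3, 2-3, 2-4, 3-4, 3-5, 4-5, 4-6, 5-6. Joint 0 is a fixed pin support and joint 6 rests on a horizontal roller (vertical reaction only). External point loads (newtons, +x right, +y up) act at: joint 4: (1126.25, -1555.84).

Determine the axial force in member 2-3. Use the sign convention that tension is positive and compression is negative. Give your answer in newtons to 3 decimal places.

N=7 nodes, M=11 members, R=3 reactions → 2N=14, M+R=14
member 0 (0-1): L=2.2594, (cx,cy)=(0.3895,0.9210)
member 1 (0-2): L=1.7610, (cx,cy)=(1.0000,0.0000)
member 2 (1-2): L=2.2598, (cx,cy)=(0.3899,-0.9209)
member 3 (1-3): L=1.6491, (cx,cy)=(0.9999,0.0127)
member 4 (2-3): L=2.2379, (cx,cy)=(0.3432,0.9393)
member 5 (2-4): L=1.6370, (cx,cy)=(1.0000,0.0000)
member 6 (3-4): L=2.2745, (cx,cy)=(0.3821,-0.9241)
member 7 (3-5): L=1.7419, (cx,cy)=(0.9989,-0.0465)
member 8 (4-5): L=2.2007, (cx,cy)=(0.3958,0.9183)
member 9 (4-6): L=1.7020, (cx,cy)=(1.0000,0.0000)
member 10 (5-6): L=2.1852, (cx,cy)=(0.3803,-0.9249)
solve A·x = −loads:
  F[0-1] = -563.7395 N (compression)
  F[0-2] = +1345.8159 N (tension)
  F[1-2] = +557.7930 N (tension)
  F[1-3] = -437.0606 N (compression)
  F[2-3] = -546.8691 N (compression)
  F[2-4] = +1750.9485 N (tension)
  F[3-4] = +604.9555 N (tension)
  F[3-5] = -856.7510 N (compression)
  F[4-5] = +1085.4064 N (tension)
  F[4-6] = +426.2387 N (tension)
  F[5-6] = -1120.8270 N (compression)
  Rx@0 = -1126.2500 N
  Ry@0 = +519.2235 N
  Ry@6 = +1036.6165 N

-546.869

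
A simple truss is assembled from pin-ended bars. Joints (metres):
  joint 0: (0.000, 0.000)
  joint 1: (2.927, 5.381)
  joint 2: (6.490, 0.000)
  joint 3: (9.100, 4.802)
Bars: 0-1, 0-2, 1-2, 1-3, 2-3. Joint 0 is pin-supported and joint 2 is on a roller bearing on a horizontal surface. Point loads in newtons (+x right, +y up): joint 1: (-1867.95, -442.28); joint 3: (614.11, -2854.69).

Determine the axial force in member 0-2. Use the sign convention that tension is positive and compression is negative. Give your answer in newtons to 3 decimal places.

-1150.952

N=4 nodes, M=5 members, R=3 reactions → 2N=8, M+R=8
member 0 (0-1): L=6.1256, (cx,cy)=(0.4778,0.8785)
member 1 (0-2): L=6.4900, (cx,cy)=(1.0000,0.0000)
member 2 (1-2): L=6.4537, (cx,cy)=(0.5521,-0.8338)
member 3 (1-3): L=6.2001, (cx,cy)=(0.9956,-0.0934)
member 4 (2-3): L=5.4655, (cx,cy)=(0.4775,0.8786)
solve A·x = −loads:
  F[0-1] = -215.3227 N (compression)
  F[0-2] = -1150.9515 N (compression)
  F[1-2] = -535.4002 N (compression)
  F[1-3] = +2069.6936 N (tension)
  F[2-3] = -3029.1220 N (compression)
  Rx@0 = +1253.8400 N
  Ry@0 = +189.1503 N
  Ry@2 = +3107.8197 N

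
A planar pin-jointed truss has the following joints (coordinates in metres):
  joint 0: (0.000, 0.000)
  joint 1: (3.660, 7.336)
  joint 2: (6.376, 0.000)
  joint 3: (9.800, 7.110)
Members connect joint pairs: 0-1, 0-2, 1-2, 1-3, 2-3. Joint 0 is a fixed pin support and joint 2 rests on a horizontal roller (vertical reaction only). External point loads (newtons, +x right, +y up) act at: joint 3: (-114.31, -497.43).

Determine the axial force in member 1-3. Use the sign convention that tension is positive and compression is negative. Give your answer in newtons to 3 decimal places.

N=4 nodes, M=5 members, R=3 reactions → 2N=8, M+R=8
member 0 (0-1): L=8.1983, (cx,cy)=(0.4464,0.8948)
member 1 (0-2): L=6.3760, (cx,cy)=(1.0000,0.0000)
member 2 (1-2): L=7.8226, (cx,cy)=(0.3472,-0.9378)
member 3 (1-3): L=6.1442, (cx,cy)=(0.9993,-0.0368)
member 4 (2-3): L=7.8915, (cx,cy)=(0.4339,0.9010)
solve A·x = −loads:
  F[0-1] = +156.0738 N (tension)
  F[0-2] = -183.9865 N (compression)
  F[1-2] = -153.7516 N (compression)
  F[1-3] = +123.1420 N (tension)
  F[2-3] = -547.0784 N (compression)
  Rx@0 = +114.3100 N
  Ry@0 = -139.6575 N
  Ry@2 = +637.0875 N

123.142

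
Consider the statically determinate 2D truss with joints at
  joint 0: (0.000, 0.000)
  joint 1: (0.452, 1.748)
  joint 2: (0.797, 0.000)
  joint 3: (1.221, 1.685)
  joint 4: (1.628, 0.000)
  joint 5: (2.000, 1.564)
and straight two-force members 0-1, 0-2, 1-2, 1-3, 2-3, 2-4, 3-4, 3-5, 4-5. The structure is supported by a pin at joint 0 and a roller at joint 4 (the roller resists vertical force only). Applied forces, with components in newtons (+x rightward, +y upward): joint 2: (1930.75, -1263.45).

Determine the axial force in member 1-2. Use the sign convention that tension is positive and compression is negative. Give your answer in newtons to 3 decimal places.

N=6 nodes, M=9 members, R=3 reactions → 2N=12, M+R=12
member 0 (0-1): L=1.8055, (cx,cy)=(0.2503,0.9682)
member 1 (0-2): L=0.7970, (cx,cy)=(1.0000,0.0000)
member 2 (1-2): L=1.7817, (cx,cy)=(0.1936,-0.9811)
member 3 (1-3): L=0.7716, (cx,cy)=(0.9967,-0.0817)
member 4 (2-3): L=1.7375, (cx,cy)=(0.2440,0.9698)
member 5 (2-4): L=0.8310, (cx,cy)=(1.0000,0.0000)
member 6 (3-4): L=1.7335, (cx,cy)=(0.2348,-0.9720)
member 7 (3-5): L=0.7883, (cx,cy)=(0.9882,-0.1535)
member 8 (4-5): L=1.6076, (cx,cy)=(0.2314,0.9729)
solve A·x = −loads:
  F[0-1] = -666.1304 N (compression)
  F[0-2] = +2097.5138 N (tension)
  F[1-2] = +682.3177 N (tension)
  F[1-3] = -299.8843 N (compression)
  F[2-3] = +612.5643 N (tension)
  F[2-4] = +149.4020 N (tension)
  F[3-4] = -636.3195 N (compression)
  F[3-5] = +0.0000 N (tension)
  F[4-5] = -0.0000 N (compression)
  Rx@0 = -1930.7500 N
  Ry@0 = +644.9183 N
  Ry@4 = +618.5317 N

682.318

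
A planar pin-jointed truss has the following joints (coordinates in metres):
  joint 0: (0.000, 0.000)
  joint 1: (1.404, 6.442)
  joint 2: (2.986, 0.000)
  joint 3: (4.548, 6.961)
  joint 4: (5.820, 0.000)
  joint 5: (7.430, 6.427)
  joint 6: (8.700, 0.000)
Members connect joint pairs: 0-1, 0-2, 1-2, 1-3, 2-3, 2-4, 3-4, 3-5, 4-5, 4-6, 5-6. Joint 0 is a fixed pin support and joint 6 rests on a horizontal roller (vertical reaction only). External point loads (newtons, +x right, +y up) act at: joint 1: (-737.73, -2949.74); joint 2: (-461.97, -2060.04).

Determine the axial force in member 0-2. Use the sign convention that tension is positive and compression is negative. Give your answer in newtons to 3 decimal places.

N=7 nodes, M=11 members, R=3 reactions → 2N=14, M+R=14
member 0 (0-1): L=6.5932, (cx,cy)=(0.2129,0.9771)
member 1 (0-2): L=2.9860, (cx,cy)=(1.0000,0.0000)
member 2 (1-2): L=6.6334, (cx,cy)=(0.2385,-0.9711)
member 3 (1-3): L=3.1865, (cx,cy)=(0.9866,0.1629)
member 4 (2-3): L=7.1341, (cx,cy)=(0.2189,0.9757)
member 5 (2-4): L=2.8340, (cx,cy)=(1.0000,0.0000)
member 6 (3-4): L=7.0763, (cx,cy)=(0.1798,-0.9837)
member 7 (3-5): L=2.9311, (cx,cy)=(0.9833,-0.1822)
member 8 (4-5): L=6.6256, (cx,cy)=(0.2430,0.9700)
member 9 (4-6): L=2.8800, (cx,cy)=(1.0000,0.0000)
member 10 (5-6): L=6.5513, (cx,cy)=(0.1939,-0.9810)
solve A·x = −loads:
  F[0-1] = -4475.6217 N (compression)
  F[0-2] = -246.6345 N (compression)
  F[1-2] = +1373.2436 N (tension)
  F[1-3] = -550.1867 N (compression)
  F[2-3] = +744.4852 N (tension)
  F[2-4] = +379.8363 N (tension)
  F[3-4] = -595.9905 N (compression)
  F[3-5] = -277.3451 N (compression)
  F[4-5] = +604.3982 N (tension)
  F[4-6] = +125.8364 N (tension)
  F[5-6] = -649.1251 N (compression)
  Rx@0 = +1199.7000 N
  Ry@0 = +4372.9688 N
  Ry@6 = +636.8112 N

-246.634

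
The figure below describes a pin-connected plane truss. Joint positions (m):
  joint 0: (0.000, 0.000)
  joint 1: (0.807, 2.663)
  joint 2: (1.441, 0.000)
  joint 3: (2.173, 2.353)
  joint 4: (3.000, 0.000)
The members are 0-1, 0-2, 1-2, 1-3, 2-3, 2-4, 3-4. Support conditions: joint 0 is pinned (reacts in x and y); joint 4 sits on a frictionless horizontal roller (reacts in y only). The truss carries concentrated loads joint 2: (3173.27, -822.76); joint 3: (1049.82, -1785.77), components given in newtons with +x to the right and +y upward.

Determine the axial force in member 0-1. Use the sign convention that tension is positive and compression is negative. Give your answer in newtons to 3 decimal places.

N=5 nodes, M=7 members, R=3 reactions → 2N=10, M+R=10
member 0 (0-1): L=2.7826, (cx,cy)=(0.2900,0.9570)
member 1 (0-2): L=1.4410, (cx,cy)=(1.0000,0.0000)
member 2 (1-2): L=2.7374, (cx,cy)=(0.2316,-0.9728)
member 3 (1-3): L=1.4007, (cx,cy)=(0.9752,-0.2213)
member 4 (2-3): L=2.4642, (cx,cy)=(0.2971,0.9549)
member 5 (2-4): L=1.5590, (cx,cy)=(1.0000,0.0000)
member 6 (3-4): L=2.4941, (cx,cy)=(0.3316,-0.9434)
solve A·x = −loads:
  F[0-1] = -100.7599 N (compression)
  F[0-2] = +4252.3121 N (tension)
  F[1-2] = +111.9925 N (tension)
  F[1-3] = -56.5626 N (compression)
  F[2-3] = +747.5558 N (tension)
  F[2-4] = +882.9185 N (tension)
  F[3-4] = -2662.7419 N (compression)
  Rx@0 = -4223.0900 N
  Ry@0 = +96.4294 N
  Ry@4 = +2512.1006 N

-100.760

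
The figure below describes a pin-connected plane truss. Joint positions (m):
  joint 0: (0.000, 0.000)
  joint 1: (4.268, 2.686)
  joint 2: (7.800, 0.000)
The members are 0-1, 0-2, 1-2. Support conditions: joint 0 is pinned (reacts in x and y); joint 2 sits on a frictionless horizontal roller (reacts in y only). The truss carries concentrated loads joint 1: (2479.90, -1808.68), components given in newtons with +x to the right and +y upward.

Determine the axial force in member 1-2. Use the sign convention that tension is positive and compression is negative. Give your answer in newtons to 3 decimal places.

-3045.726

N=3 nodes, M=3 members, R=3 reactions → 2N=6, M+R=6
member 0 (0-1): L=5.0429, (cx,cy)=(0.8463,0.5326)
member 1 (0-2): L=7.8000, (cx,cy)=(1.0000,0.0000)
member 2 (1-2): L=4.4373, (cx,cy)=(0.7960,-0.6053)
solve A·x = −loads:
  F[0-1] = +65.6518 N (tension)
  F[0-2] = +2424.3359 N (tension)
  F[1-2] = -3045.7255 N (compression)
  Rx@0 = -2479.9000 N
  Ry@0 = -34.9684 N
  Ry@2 = +1843.6484 N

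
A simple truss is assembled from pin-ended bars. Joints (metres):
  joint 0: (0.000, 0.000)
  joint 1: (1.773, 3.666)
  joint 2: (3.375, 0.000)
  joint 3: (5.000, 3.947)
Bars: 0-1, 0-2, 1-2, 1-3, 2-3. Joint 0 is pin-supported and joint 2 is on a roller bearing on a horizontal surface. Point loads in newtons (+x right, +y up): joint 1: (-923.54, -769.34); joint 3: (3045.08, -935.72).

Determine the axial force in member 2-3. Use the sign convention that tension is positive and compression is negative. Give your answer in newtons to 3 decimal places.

N=4 nodes, M=5 members, R=3 reactions → 2N=8, M+R=8
member 0 (0-1): L=4.0722, (cx,cy)=(0.4354,0.9002)
member 1 (0-2): L=3.3750, (cx,cy)=(1.0000,0.0000)
member 2 (1-2): L=4.0007, (cx,cy)=(0.4004,-0.9163)
member 3 (1-3): L=3.2392, (cx,cy)=(0.9962,0.0867)
member 4 (2-3): L=4.2684, (cx,cy)=(0.3807,0.9247)
solve A·x = −loads:
  F[0-1] = +2936.2589 N (tension)
  F[0-2] = +843.1292 N (tension)
  F[1-2] = -3386.2009 N (compression)
  F[1-3] = +3571.3351 N (tension)
  F[2-3] = -1346.9611 N (compression)
  Rx@0 = -2121.5400 N
  Ry@0 = -2643.3468 N
  Ry@2 = +4348.4068 N

-1346.961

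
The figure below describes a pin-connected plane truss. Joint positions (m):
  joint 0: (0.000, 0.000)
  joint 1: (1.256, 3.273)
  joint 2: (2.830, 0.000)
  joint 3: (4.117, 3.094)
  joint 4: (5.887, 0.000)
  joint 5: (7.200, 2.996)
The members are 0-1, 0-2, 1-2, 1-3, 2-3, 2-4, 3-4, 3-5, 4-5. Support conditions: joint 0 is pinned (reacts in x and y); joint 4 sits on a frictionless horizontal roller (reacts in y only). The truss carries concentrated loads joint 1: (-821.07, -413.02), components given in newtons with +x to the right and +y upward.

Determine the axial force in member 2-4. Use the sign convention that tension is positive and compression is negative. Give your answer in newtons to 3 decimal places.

-210.737

N=6 nodes, M=9 members, R=3 reactions → 2N=12, M+R=12
member 0 (0-1): L=3.5057, (cx,cy)=(0.3583,0.9336)
member 1 (0-2): L=2.8300, (cx,cy)=(1.0000,0.0000)
member 2 (1-2): L=3.6318, (cx,cy)=(0.4334,-0.9012)
member 3 (1-3): L=2.8666, (cx,cy)=(0.9980,-0.0624)
member 4 (2-3): L=3.3510, (cx,cy)=(0.3841,0.9233)
member 5 (2-4): L=3.0570, (cx,cy)=(1.0000,0.0000)
member 6 (3-4): L=3.5645, (cx,cy)=(0.4966,-0.8680)
member 7 (3-5): L=3.0846, (cx,cy)=(0.9995,-0.0318)
member 8 (4-5): L=3.2711, (cx,cy)=(0.4014,0.9159)
solve A·x = −loads:
  F[0-1] = -836.9516 N (compression)
  F[0-2] = -521.2139 N (compression)
  F[1-2] = +384.1283 N (tension)
  F[1-3] = +355.4289 N (tension)
  F[2-3] = -374.9333 N (compression)
  F[2-4] = -210.7367 N (compression)
  F[3-4] = +424.3916 N (tension)
  F[3-5] = +0.0000 N (tension)
  F[4-5] = -0.0000 N (compression)
  Rx@0 = +821.0700 N
  Ry@0 = +781.3925 N
  Ry@4 = -368.3725 N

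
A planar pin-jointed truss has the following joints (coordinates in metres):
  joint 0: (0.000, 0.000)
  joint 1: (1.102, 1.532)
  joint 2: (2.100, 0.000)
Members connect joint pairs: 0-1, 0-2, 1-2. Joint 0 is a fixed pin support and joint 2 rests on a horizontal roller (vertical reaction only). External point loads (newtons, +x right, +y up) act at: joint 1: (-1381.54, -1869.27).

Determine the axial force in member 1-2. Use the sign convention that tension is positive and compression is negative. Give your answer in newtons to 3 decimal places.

N=3 nodes, M=3 members, R=3 reactions → 2N=6, M+R=6
member 0 (0-1): L=1.8872, (cx,cy)=(0.5839,0.8118)
member 1 (0-2): L=2.1000, (cx,cy)=(1.0000,0.0000)
member 2 (1-2): L=1.8284, (cx,cy)=(0.5458,-0.8379)
solve A·x = −loads:
  F[0-1] = -2335.8278 N (compression)
  F[0-2] = -17.5527 N (compression)
  F[1-2] = +32.1576 N (tension)
  Rx@0 = +1381.5400 N
  Ry@0 = +1896.2146 N
  Ry@2 = -26.9446 N

32.158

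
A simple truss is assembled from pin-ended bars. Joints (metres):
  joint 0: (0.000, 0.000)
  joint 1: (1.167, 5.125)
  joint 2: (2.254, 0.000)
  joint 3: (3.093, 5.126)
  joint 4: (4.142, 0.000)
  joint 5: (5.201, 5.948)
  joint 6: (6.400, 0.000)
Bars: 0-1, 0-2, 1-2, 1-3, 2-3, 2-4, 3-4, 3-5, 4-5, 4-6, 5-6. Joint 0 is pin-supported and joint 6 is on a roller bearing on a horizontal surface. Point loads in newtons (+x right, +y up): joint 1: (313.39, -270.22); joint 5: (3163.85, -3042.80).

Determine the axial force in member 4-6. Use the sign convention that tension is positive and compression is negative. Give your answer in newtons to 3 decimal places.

1151.706

N=7 nodes, M=11 members, R=3 reactions → 2N=14, M+R=14
member 0 (0-1): L=5.2562, (cx,cy)=(0.2220,0.9750)
member 1 (0-2): L=2.2540, (cx,cy)=(1.0000,0.0000)
member 2 (1-2): L=5.2390, (cx,cy)=(0.2075,-0.9782)
member 3 (1-3): L=1.9260, (cx,cy)=(1.0000,0.0005)
member 4 (2-3): L=5.1942, (cx,cy)=(0.1615,0.9869)
member 5 (2-4): L=1.8880, (cx,cy)=(1.0000,0.0000)
member 6 (3-4): L=5.2322, (cx,cy)=(0.2005,-0.9797)
member 7 (3-5): L=2.2626, (cx,cy)=(0.9317,0.3633)
member 8 (4-5): L=6.0415, (cx,cy)=(0.1753,0.9845)
member 9 (4-6): L=2.2580, (cx,cy)=(1.0000,0.0000)
member 10 (5-6): L=6.0676, (cx,cy)=(0.1976,-0.9803)
solve A·x = −loads:
  F[0-1] = +2461.8071 N (tension)
  F[0-2] = +2930.6597 N (tension)
  F[1-2] = -2729.5668 N (compression)
  F[1-3] = +799.5266 N (tension)
  F[2-3] = +2705.6982 N (tension)
  F[2-4] = +1927.2828 N (tension)
  F[3-4] = -2068.6682 N (compression)
  F[3-5] = +1772.4150 N (tension)
  F[4-5] = +2058.5377 N (tension)
  F[4-6] = +1151.7059 N (tension)
  F[5-6] = -5828.3081 N (compression)
  Rx@0 = -3477.2400 N
  Ry@0 = -2400.3633 N
  Ry@6 = +5713.3833 N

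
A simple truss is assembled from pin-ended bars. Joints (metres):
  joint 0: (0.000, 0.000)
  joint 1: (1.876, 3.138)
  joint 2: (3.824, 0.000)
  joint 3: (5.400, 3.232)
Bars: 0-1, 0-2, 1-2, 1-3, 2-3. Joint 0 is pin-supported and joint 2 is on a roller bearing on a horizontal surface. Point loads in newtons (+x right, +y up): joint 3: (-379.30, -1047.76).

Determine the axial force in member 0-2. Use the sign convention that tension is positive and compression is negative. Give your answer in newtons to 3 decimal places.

-445.801

N=4 nodes, M=5 members, R=3 reactions → 2N=8, M+R=8
member 0 (0-1): L=3.6560, (cx,cy)=(0.5131,0.8583)
member 1 (0-2): L=3.8240, (cx,cy)=(1.0000,0.0000)
member 2 (1-2): L=3.6935, (cx,cy)=(0.5274,-0.8496)
member 3 (1-3): L=3.5253, (cx,cy)=(0.9996,0.0267)
member 4 (2-3): L=3.5958, (cx,cy)=(0.4383,0.8988)
solve A·x = −loads:
  F[0-1] = +129.6002 N (tension)
  F[0-2] = -445.8014 N (compression)
  F[1-2] = -126.7417 N (compression)
  F[1-3] = +133.3945 N (tension)
  F[2-3] = -1169.6471 N (compression)
  Rx@0 = +379.3000 N
  Ry@0 = -111.2375 N
  Ry@2 = +1158.9975 N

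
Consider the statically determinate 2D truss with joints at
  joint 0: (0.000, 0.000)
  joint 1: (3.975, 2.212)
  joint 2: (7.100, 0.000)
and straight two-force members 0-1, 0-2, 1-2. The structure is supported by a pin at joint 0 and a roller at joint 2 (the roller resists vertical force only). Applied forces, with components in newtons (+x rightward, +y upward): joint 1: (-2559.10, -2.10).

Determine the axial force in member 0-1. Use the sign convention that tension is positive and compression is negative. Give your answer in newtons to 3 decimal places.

-1641.534

N=3 nodes, M=3 members, R=3 reactions → 2N=6, M+R=6
member 0 (0-1): L=4.5490, (cx,cy)=(0.8738,0.4863)
member 1 (0-2): L=7.1000, (cx,cy)=(1.0000,0.0000)
member 2 (1-2): L=3.8287, (cx,cy)=(0.8162,-0.5777)
solve A·x = −loads:
  F[0-1] = -1641.5337 N (compression)
  F[0-2] = -1124.7035 N (compression)
  F[1-2] = +1377.9511 N (tension)
  Rx@0 = +2559.1000 N
  Ry@0 = +798.2101 N
  Ry@2 = -796.1101 N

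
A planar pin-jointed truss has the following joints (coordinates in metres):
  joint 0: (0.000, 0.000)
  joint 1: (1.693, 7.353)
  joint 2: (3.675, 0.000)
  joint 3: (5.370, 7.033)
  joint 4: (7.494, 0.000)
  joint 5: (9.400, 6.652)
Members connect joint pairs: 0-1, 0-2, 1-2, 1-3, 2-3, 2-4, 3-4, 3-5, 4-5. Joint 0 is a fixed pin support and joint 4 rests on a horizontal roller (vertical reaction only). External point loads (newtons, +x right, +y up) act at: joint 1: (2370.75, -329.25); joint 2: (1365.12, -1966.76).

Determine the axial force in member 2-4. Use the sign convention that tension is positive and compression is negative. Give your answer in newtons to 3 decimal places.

N=6 nodes, M=9 members, R=3 reactions → 2N=12, M+R=12
member 0 (0-1): L=7.5454, (cx,cy)=(0.2244,0.9745)
member 1 (0-2): L=3.6750, (cx,cy)=(1.0000,0.0000)
member 2 (1-2): L=7.6154, (cx,cy)=(0.2603,-0.9655)
member 3 (1-3): L=3.6909, (cx,cy)=(0.9962,-0.0867)
member 4 (2-3): L=7.2344, (cx,cy)=(0.2343,0.9722)
member 5 (2-4): L=3.8190, (cx,cy)=(1.0000,0.0000)
member 6 (3-4): L=7.3467, (cx,cy)=(0.2891,-0.9573)
member 7 (3-5): L=4.0480, (cx,cy)=(0.9956,-0.0941)
member 8 (4-5): L=6.9197, (cx,cy)=(0.2754,0.9613)
solve A·x = −loads:
  F[0-1] = +1096.9701 N (tension)
  F[0-2] = +3489.7368 N (tension)
  F[1-2] = -1286.8439 N (compression)
  F[1-3] = -1796.4665 N (compression)
  F[2-3] = +3301.1453 N (tension)
  F[2-4] = +1016.2494 N (tension)
  F[3-4] = -3515.1185 N (compression)
  F[3-5] = +0.0000 N (tension)
  F[4-5] = -0.0000 N (compression)
  Rx@0 = -3735.8700 N
  Ry@0 = -1069.0004 N
  Ry@4 = +3365.0104 N

1016.249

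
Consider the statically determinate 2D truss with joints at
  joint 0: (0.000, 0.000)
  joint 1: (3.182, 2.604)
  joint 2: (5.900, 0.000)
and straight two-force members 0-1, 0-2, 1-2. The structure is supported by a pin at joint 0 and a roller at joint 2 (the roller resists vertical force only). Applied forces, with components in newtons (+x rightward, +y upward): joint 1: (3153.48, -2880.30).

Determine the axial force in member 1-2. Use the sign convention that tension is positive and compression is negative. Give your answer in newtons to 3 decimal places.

-4257.314

N=3 nodes, M=3 members, R=3 reactions → 2N=6, M+R=6
member 0 (0-1): L=4.1117, (cx,cy)=(0.7739,0.6333)
member 1 (0-2): L=5.9000, (cx,cy)=(1.0000,0.0000)
member 2 (1-2): L=3.7641, (cx,cy)=(0.7221,-0.6918)
solve A·x = −loads:
  F[0-1] = +102.5021 N (tension)
  F[0-2] = +3074.1544 N (tension)
  F[1-2] = -4257.3143 N (compression)
  Rx@0 = -3153.4800 N
  Ry@0 = -64.9164 N
  Ry@2 = +2945.2164 N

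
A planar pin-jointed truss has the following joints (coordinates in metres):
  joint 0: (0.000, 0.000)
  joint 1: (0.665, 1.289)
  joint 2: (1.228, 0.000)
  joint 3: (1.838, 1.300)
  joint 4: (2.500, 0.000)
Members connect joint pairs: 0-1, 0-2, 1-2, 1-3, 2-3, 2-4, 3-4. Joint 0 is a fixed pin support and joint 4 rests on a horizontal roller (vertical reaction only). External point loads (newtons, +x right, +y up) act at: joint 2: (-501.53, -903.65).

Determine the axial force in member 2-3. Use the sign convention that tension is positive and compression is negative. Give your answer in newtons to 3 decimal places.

494.828

N=5 nodes, M=7 members, R=3 reactions → 2N=10, M+R=10
member 0 (0-1): L=1.4504, (cx,cy)=(0.4585,0.8887)
member 1 (0-2): L=1.2280, (cx,cy)=(1.0000,0.0000)
member 2 (1-2): L=1.4066, (cx,cy)=(0.4003,-0.9164)
member 3 (1-3): L=1.1731, (cx,cy)=(1.0000,0.0094)
member 4 (2-3): L=1.4360, (cx,cy)=(0.4248,0.9053)
member 5 (2-4): L=1.2720, (cx,cy)=(1.0000,0.0000)
member 6 (3-4): L=1.4589, (cx,cy)=(0.4538,-0.8911)
solve A·x = −loads:
  F[0-1] = -517.3579 N (compression)
  F[0-2] = -264.3292 N (compression)
  F[1-2] = +497.2559 N (tension)
  F[1-3] = -436.2513 N (compression)
  F[2-3] = +494.8281 N (tension)
  F[2-4] = +226.0337 N (tension)
  F[3-4] = -498.1108 N (compression)
  Rx@0 = +501.5300 N
  Ry@0 = +459.7771 N
  Ry@4 = +443.8729 N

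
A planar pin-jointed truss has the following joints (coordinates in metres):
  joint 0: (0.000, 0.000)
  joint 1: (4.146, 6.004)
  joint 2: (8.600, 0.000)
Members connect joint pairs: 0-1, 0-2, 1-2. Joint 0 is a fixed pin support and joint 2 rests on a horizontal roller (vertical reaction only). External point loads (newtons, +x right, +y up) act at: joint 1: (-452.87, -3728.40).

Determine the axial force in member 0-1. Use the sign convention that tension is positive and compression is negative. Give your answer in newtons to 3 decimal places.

N=3 nodes, M=3 members, R=3 reactions → 2N=6, M+R=6
member 0 (0-1): L=7.2964, (cx,cy)=(0.5682,0.8229)
member 1 (0-2): L=8.6000, (cx,cy)=(1.0000,0.0000)
member 2 (1-2): L=7.4757, (cx,cy)=(0.5958,-0.8031)
solve A·x = −loads:
  F[0-1] = -2730.8372 N (compression)
  F[0-2] = +1098.8629 N (tension)
  F[1-2] = -1844.3584 N (compression)
  Rx@0 = +452.8700 N
  Ry@0 = +2247.1308 N
  Ry@2 = +1481.2692 N

-2730.837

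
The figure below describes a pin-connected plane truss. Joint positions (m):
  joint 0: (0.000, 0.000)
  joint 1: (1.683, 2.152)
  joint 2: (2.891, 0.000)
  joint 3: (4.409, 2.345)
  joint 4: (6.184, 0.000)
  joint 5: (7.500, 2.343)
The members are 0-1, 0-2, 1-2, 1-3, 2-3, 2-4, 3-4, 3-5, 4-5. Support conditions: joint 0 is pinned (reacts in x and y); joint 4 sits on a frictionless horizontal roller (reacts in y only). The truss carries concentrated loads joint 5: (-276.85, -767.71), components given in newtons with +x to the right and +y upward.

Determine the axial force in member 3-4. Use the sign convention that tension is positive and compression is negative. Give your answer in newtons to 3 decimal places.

-73.470

N=6 nodes, M=9 members, R=3 reactions → 2N=12, M+R=12
member 0 (0-1): L=2.7320, (cx,cy)=(0.6160,0.7877)
member 1 (0-2): L=2.8910, (cx,cy)=(1.0000,0.0000)
member 2 (1-2): L=2.4679, (cx,cy)=(0.4895,-0.8720)
member 3 (1-3): L=2.7328, (cx,cy)=(0.9975,0.0706)
member 4 (2-3): L=2.7934, (cx,cy)=(0.5434,0.8395)
member 5 (2-4): L=3.2930, (cx,cy)=(1.0000,0.0000)
member 6 (3-4): L=2.9410, (cx,cy)=(0.6035,-0.7973)
member 7 (3-5): L=3.0910, (cx,cy)=(1.0000,-0.0006)
member 8 (4-5): L=2.6873, (cx,cy)=(0.4897,0.8719)
solve A·x = −loads:
  F[0-1] = +74.2415 N (tension)
  F[0-2] = -322.5859 N (compression)
  F[1-2] = -60.9299 N (compression)
  F[1-3] = +75.7497 N (tension)
  F[2-3] = +63.2920 N (tension)
  F[2-4] = -386.8043 N (compression)
  F[3-4] = -73.4704 N (compression)
  F[3-5] = +154.2960 N (tension)
  F[4-5] = -880.4046 N (compression)
  Rx@0 = +276.8500 N
  Ry@0 = -58.4810 N
  Ry@4 = +826.1910 N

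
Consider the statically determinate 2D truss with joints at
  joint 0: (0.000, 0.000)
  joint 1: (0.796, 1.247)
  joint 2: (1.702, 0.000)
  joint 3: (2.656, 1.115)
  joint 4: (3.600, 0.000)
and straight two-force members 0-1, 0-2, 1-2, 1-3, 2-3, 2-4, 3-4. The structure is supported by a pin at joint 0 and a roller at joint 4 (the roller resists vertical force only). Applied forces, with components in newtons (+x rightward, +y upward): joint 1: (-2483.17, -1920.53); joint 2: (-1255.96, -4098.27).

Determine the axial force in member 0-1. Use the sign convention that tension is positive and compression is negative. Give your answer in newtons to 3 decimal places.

N=5 nodes, M=7 members, R=3 reactions → 2N=10, M+R=10
member 0 (0-1): L=1.4794, (cx,cy)=(0.5381,0.8429)
member 1 (0-2): L=1.7020, (cx,cy)=(1.0000,0.0000)
member 2 (1-2): L=1.5414, (cx,cy)=(0.5878,-0.8090)
member 3 (1-3): L=1.8647, (cx,cy)=(0.9975,-0.0708)
member 4 (2-3): L=1.4674, (cx,cy)=(0.6501,0.7598)
member 5 (2-4): L=1.8980, (cx,cy)=(1.0000,0.0000)
member 6 (3-4): L=1.4609, (cx,cy)=(0.6462,-0.7632)
solve A·x = −loads:
  F[0-1] = -5358.4908 N (compression)
  F[0-2] = -855.9625 N (compression)
  F[1-2] = +3420.5248 N (tension)
  F[1-3] = -2416.5963 N (compression)
  F[2-3] = +1751.7111 N (tension)
  F[2-4] = +1271.7153 N (tension)
  F[3-4] = -1968.1212 N (compression)
  Rx@0 = +3739.1300 N
  Ry@0 = +4516.7210 N
  Ry@4 = +1502.0790 N

-5358.491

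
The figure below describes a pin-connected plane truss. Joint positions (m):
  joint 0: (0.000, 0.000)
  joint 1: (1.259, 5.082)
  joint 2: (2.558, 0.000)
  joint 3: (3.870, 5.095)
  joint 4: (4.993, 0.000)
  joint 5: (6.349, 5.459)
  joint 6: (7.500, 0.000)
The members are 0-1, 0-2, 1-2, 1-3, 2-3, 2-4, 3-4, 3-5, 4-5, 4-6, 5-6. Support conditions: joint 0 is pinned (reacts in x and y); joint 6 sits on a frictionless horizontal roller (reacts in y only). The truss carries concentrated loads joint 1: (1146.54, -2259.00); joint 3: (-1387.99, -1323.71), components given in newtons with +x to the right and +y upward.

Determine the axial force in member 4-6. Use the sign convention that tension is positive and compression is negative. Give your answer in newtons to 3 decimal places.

188.966

N=7 nodes, M=11 members, R=3 reactions → 2N=14, M+R=14
member 0 (0-1): L=5.2356, (cx,cy)=(0.2405,0.9707)
member 1 (0-2): L=2.5580, (cx,cy)=(1.0000,0.0000)
member 2 (1-2): L=5.2454, (cx,cy)=(0.2476,-0.9689)
member 3 (1-3): L=2.6110, (cx,cy)=(1.0000,0.0050)
member 4 (2-3): L=5.2612, (cx,cy)=(0.2494,0.9684)
member 5 (2-4): L=2.4350, (cx,cy)=(1.0000,0.0000)
member 6 (3-4): L=5.2173, (cx,cy)=(0.2152,-0.9766)
member 7 (3-5): L=2.5056, (cx,cy)=(0.9894,0.1453)
member 8 (4-5): L=5.6249, (cx,cy)=(0.2411,0.9705)
member 9 (4-6): L=2.5070, (cx,cy)=(1.0000,0.0000)
member 10 (5-6): L=5.5790, (cx,cy)=(0.2063,-0.9785)
solve A·x = −loads:
  F[0-1] = -2767.6892 N (compression)
  F[0-2] = +424.0901 N (tension)
  F[1-2] = +431.3597 N (tension)
  F[1-3] = -1918.9284 N (compression)
  F[2-3] = -431.5570 N (compression)
  F[2-4] = +638.5329 N (tension)
  F[3-4] = -981.9728 N (compression)
  F[3-5] = -431.7478 N (compression)
  F[4-5] = +988.0968 N (tension)
  F[4-6] = +188.9657 N (tension)
  F[5-6] = -915.9374 N (compression)
  Rx@0 = +241.4500 N
  Ry@0 = +2686.4772 N
  Ry@6 = +896.2328 N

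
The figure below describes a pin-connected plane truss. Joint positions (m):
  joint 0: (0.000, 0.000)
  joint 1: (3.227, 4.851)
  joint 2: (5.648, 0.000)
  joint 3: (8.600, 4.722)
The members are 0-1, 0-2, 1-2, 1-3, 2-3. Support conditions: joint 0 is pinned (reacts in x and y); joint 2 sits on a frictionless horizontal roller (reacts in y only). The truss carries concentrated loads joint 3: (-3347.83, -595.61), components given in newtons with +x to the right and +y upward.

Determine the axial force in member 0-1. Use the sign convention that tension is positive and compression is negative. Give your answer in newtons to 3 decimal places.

N=4 nodes, M=5 members, R=3 reactions → 2N=8, M+R=8
member 0 (0-1): L=5.8263, (cx,cy)=(0.5539,0.8326)
member 1 (0-2): L=5.6480, (cx,cy)=(1.0000,0.0000)
member 2 (1-2): L=5.4216, (cx,cy)=(0.4465,-0.8948)
member 3 (1-3): L=5.3745, (cx,cy)=(0.9997,-0.0240)
member 4 (2-3): L=5.5688, (cx,cy)=(0.5301,0.8479)
solve A·x = −loads:
  F[0-1] = -2987.7861 N (compression)
  F[0-2] = -1692.9904 N (compression)
  F[1-2] = +2858.8991 N (tension)
  F[1-3] = -2932.3242 N (compression)
  F[2-3] = -785.4252 N (compression)
  Rx@0 = +3347.8300 N
  Ry@0 = +2487.6439 N
  Ry@2 = -1892.0339 N

-2987.786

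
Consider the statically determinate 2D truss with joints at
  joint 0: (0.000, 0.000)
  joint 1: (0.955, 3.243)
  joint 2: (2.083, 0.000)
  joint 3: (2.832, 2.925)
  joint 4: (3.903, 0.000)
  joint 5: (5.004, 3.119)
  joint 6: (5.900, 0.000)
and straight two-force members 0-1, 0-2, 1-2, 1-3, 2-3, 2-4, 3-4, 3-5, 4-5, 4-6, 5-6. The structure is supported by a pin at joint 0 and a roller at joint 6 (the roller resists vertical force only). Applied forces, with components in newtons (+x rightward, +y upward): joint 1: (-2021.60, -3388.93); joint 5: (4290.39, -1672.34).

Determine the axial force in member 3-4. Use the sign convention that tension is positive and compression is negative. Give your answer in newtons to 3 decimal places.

-1262.792

N=7 nodes, M=11 members, R=3 reactions → 2N=14, M+R=14
member 0 (0-1): L=3.3807, (cx,cy)=(0.2825,0.9593)
member 1 (0-2): L=2.0830, (cx,cy)=(1.0000,0.0000)
member 2 (1-2): L=3.4336, (cx,cy)=(0.3285,-0.9445)
member 3 (1-3): L=1.9037, (cx,cy)=(0.9860,-0.1670)
member 4 (2-3): L=3.0194, (cx,cy)=(0.2481,0.9687)
member 5 (2-4): L=1.8200, (cx,cy)=(1.0000,0.0000)
member 6 (3-4): L=3.1149, (cx,cy)=(0.3438,-0.9390)
member 7 (3-5): L=2.1806, (cx,cy)=(0.9960,0.0890)
member 8 (4-5): L=3.3076, (cx,cy)=(0.3329,0.9430)
member 9 (4-6): L=1.9970, (cx,cy)=(1.0000,0.0000)
member 10 (5-6): L=3.2451, (cx,cy)=(0.2761,-0.9611)
solve A·x = −loads:
  F[0-1] = -2019.7179 N (compression)
  F[0-2] = +2839.3332 N (tension)
  F[1-2] = -1909.5805 N (compression)
  F[1-3] = +2108.0103 N (tension)
  F[2-3] = +1861.7856 N (tension)
  F[2-4] = +1750.1536 N (tension)
  F[3-4] = -1262.7916 N (compression)
  F[3-5] = +2986.2633 N (tension)
  F[4-5] = +1257.5130 N (tension)
  F[4-6] = +897.3826 N (tension)
  F[5-6] = -3250.1541 N (compression)
  Rx@0 = -2268.7900 N
  Ry@0 = +1937.4573 N
  Ry@6 = +3123.8127 N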